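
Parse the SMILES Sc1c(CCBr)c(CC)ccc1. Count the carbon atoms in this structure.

10

Count every carbon token in the SMILES (each C, including those in ring-closure positions and inside branches).
Carbon count: 10.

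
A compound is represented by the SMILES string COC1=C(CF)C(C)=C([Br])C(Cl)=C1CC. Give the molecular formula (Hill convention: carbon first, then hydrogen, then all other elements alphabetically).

C11H13BrClFO

Walk through each heavy atom and fill implicit hydrogens from standard valence (C 4, N 3, O 2, S 2, halogen 1):
  atom 1: C, bond orders sum to 1 (valence 4) → 3 H
  atom 2: O, bond orders sum to 2 (valence 2) → 0 H
  atom 3: C, bond orders sum to 4 (valence 4) → 0 H
  atom 4: C, bond orders sum to 4 (valence 4) → 0 H
  atom 5: C, bond orders sum to 2 (valence 4) → 2 H
  atom 6: F (halogen, monovalent) → 0 H
  atom 7: C, bond orders sum to 4 (valence 4) → 0 H
  atom 8: C, bond orders sum to 1 (valence 4) → 3 H
  atom 9: C, bond orders sum to 4 (valence 4) → 0 H
  atom 10: Br with explicit H count 0
  atom 11: C, bond orders sum to 4 (valence 4) → 0 H
  atom 12: Cl (halogen, monovalent) → 0 H
  atom 13: C, bond orders sum to 4 (valence 4) → 0 H
  atom 14: C, bond orders sum to 2 (valence 4) → 2 H
  atom 15: C, bond orders sum to 1 (valence 4) → 3 H
Totals → C:11, H:13, Br:1, Cl:1, F:1, O:1.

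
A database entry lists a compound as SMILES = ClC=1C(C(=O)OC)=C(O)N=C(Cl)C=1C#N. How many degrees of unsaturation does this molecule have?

Molecular formula: C8H4Cl2N2O3.
DoU = (2C + 2 + N − H − X) / 2, where X is the halogen count and O/S are ignored.
    = (2·8 + 2 + 2 − 4 − 2) / 2 = 14 / 2 = 7.

7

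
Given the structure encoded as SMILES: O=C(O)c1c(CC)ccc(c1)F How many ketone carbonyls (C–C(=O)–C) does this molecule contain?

Scan the SMILES for the ketone motif — none present.
Groups that are present: 1 carboxylic acid.

0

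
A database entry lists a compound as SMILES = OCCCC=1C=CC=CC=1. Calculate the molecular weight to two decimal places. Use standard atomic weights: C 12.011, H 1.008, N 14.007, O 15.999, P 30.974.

136.19 g/mol

First, the molecular formula is C9H12O (counting implicit H from valence).
  C: 9 × 12.011 = 108.099
  H: 12 × 1.008 = 12.096
  O: 1 × 15.999 = 15.999
Sum: 9×12.011 + 12×1.008 + 1×15.999 = 136.194 → 136.19 g/mol.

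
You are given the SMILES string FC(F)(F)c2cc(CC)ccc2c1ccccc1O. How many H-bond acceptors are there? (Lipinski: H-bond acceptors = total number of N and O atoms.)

N atoms: 0; O atoms: 1.
Lipinski HBA = 0 + 1 = 1.

1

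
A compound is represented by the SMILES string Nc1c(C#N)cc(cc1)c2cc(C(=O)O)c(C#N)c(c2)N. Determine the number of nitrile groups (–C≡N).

The nitrile motif appears at heavy-atom positions 4, 17 in the SMILES.
Other groups present: 1 carboxylic acid, 2 primary amine.
Nitrile count: 2.

2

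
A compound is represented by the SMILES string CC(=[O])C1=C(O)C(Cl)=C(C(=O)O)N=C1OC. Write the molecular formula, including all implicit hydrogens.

Walk through each heavy atom and fill implicit hydrogens from standard valence (C 4, N 3, O 2, S 2, halogen 1):
  atom 1: C, bond orders sum to 1 (valence 4) → 3 H
  atom 2: C, bond orders sum to 4 (valence 4) → 0 H
  atom 3: O with explicit H count 0
  atom 4: C, bond orders sum to 4 (valence 4) → 0 H
  atom 5: C, bond orders sum to 4 (valence 4) → 0 H
  atom 6: O, bond orders sum to 1 (valence 2) → 1 H
  atom 7: C, bond orders sum to 4 (valence 4) → 0 H
  atom 8: Cl (halogen, monovalent) → 0 H
  atom 9: C, bond orders sum to 4 (valence 4) → 0 H
  atom 10: C, bond orders sum to 4 (valence 4) → 0 H
  atom 11: O, bond orders sum to 2 (valence 2) → 0 H
  atom 12: O, bond orders sum to 1 (valence 2) → 1 H
  atom 13: N, bond orders sum to 3 (valence 3) → 0 H
  atom 14: C, bond orders sum to 4 (valence 4) → 0 H
  atom 15: O, bond orders sum to 2 (valence 2) → 0 H
  atom 16: C, bond orders sum to 1 (valence 4) → 3 H
Totals → C:9, H:8, Cl:1, N:1, O:5.
In Hill order: C9H8ClNO5.

C9H8ClNO5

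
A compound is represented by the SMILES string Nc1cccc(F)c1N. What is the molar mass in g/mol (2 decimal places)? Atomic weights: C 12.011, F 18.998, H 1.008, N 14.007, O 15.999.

First, the molecular formula is C6H7FN2 (counting implicit H from valence).
  C: 6 × 12.011 = 72.066
  F: 1 × 18.998 = 18.998
  H: 7 × 1.008 = 7.056
  N: 2 × 14.007 = 28.014
Sum: 6×12.011 + 1×18.998 + 7×1.008 + 2×14.007 = 126.134 → 126.13 g/mol.

126.13 g/mol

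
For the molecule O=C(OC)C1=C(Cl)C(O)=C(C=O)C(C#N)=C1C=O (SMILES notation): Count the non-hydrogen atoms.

18

Every atom symbol written in the SMILES (organic subset) is one heavy atom; implicit H are not written.
Heavy atoms by element → C:11, Cl:1, N:1, O:5.
Total: 18.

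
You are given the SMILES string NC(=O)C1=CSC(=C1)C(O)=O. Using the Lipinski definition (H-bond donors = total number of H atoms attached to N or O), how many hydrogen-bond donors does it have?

Donors: find every N or O and count the H atoms it carries.
  atom 1 (N): bond orders sum to 1 → 2 H
  atom 3 (O): bond orders sum to 2 → 0 H
  atom 10 (O): bond orders sum to 1 → 1 H
  atom 11 (O): bond orders sum to 2 → 0 H
Lipinski HBD = 3.

3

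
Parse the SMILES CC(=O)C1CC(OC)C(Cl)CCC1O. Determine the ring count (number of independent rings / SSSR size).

In SMILES, each pair of matching ring-closure digits denotes one ring-closing bond; the number of such bonds equals the number of independent rings.
Ring-closure bonds here: 1.

1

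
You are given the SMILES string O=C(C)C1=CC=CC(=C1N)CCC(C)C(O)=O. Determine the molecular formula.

Walk through each heavy atom and fill implicit hydrogens from standard valence (C 4, N 3, O 2, S 2, halogen 1):
  atom 1: O, bond orders sum to 2 (valence 2) → 0 H
  atom 2: C, bond orders sum to 4 (valence 4) → 0 H
  atom 3: C, bond orders sum to 1 (valence 4) → 3 H
  atom 4: C, bond orders sum to 4 (valence 4) → 0 H
  atom 5: C, bond orders sum to 3 (valence 4) → 1 H
  atom 6: C, bond orders sum to 3 (valence 4) → 1 H
  atom 7: C, bond orders sum to 3 (valence 4) → 1 H
  atom 8: C, bond orders sum to 4 (valence 4) → 0 H
  atom 9: C, bond orders sum to 4 (valence 4) → 0 H
  atom 10: N, bond orders sum to 1 (valence 3) → 2 H
  atom 11: C, bond orders sum to 2 (valence 4) → 2 H
  atom 12: C, bond orders sum to 2 (valence 4) → 2 H
  atom 13: C, bond orders sum to 3 (valence 4) → 1 H
  atom 14: C, bond orders sum to 1 (valence 4) → 3 H
  atom 15: C, bond orders sum to 4 (valence 4) → 0 H
  atom 16: O, bond orders sum to 1 (valence 2) → 1 H
  atom 17: O, bond orders sum to 2 (valence 2) → 0 H
Totals → C:13, H:17, N:1, O:3.

C13H17NO3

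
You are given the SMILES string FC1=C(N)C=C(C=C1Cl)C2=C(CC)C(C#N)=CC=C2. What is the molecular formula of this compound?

Walk through each heavy atom and fill implicit hydrogens from standard valence (C 4, N 3, O 2, S 2, halogen 1):
  atom 1: F (halogen, monovalent) → 0 H
  atom 2: C, bond orders sum to 4 (valence 4) → 0 H
  atom 3: C, bond orders sum to 4 (valence 4) → 0 H
  atom 4: N, bond orders sum to 1 (valence 3) → 2 H
  atom 5: C, bond orders sum to 3 (valence 4) → 1 H
  atom 6: C, bond orders sum to 4 (valence 4) → 0 H
  atom 7: C, bond orders sum to 3 (valence 4) → 1 H
  atom 8: C, bond orders sum to 4 (valence 4) → 0 H
  atom 9: Cl (halogen, monovalent) → 0 H
  atom 10: C, bond orders sum to 4 (valence 4) → 0 H
  atom 11: C, bond orders sum to 4 (valence 4) → 0 H
  atom 12: C, bond orders sum to 2 (valence 4) → 2 H
  atom 13: C, bond orders sum to 1 (valence 4) → 3 H
  atom 14: C, bond orders sum to 4 (valence 4) → 0 H
  atom 15: C, bond orders sum to 4 (valence 4) → 0 H
  atom 16: N, bond orders sum to 3 (valence 3) → 0 H
  atom 17: C, bond orders sum to 3 (valence 4) → 1 H
  atom 18: C, bond orders sum to 3 (valence 4) → 1 H
  atom 19: C, bond orders sum to 3 (valence 4) → 1 H
Totals → C:15, H:12, Cl:1, F:1, N:2.
In Hill order: C15H12ClFN2.

C15H12ClFN2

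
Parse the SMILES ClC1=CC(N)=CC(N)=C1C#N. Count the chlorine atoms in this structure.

Scan the SMILES for Cl atoms (remember two-letter symbols like Cl and Br are single atoms).
Chlorine count: 1.

1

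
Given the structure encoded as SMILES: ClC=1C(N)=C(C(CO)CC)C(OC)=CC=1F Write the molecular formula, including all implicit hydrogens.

C11H15ClFNO2

Walk through each heavy atom and fill implicit hydrogens from standard valence (C 4, N 3, O 2, S 2, halogen 1):
  atom 1: Cl (halogen, monovalent) → 0 H
  atom 2: C, bond orders sum to 4 (valence 4) → 0 H
  atom 3: C, bond orders sum to 4 (valence 4) → 0 H
  atom 4: N, bond orders sum to 1 (valence 3) → 2 H
  atom 5: C, bond orders sum to 4 (valence 4) → 0 H
  atom 6: C, bond orders sum to 3 (valence 4) → 1 H
  atom 7: C, bond orders sum to 2 (valence 4) → 2 H
  atom 8: O, bond orders sum to 1 (valence 2) → 1 H
  atom 9: C, bond orders sum to 2 (valence 4) → 2 H
  atom 10: C, bond orders sum to 1 (valence 4) → 3 H
  atom 11: C, bond orders sum to 4 (valence 4) → 0 H
  atom 12: O, bond orders sum to 2 (valence 2) → 0 H
  atom 13: C, bond orders sum to 1 (valence 4) → 3 H
  atom 14: C, bond orders sum to 3 (valence 4) → 1 H
  atom 15: C, bond orders sum to 4 (valence 4) → 0 H
  atom 16: F (halogen, monovalent) → 0 H
Totals → C:11, H:15, Cl:1, F:1, N:1, O:2.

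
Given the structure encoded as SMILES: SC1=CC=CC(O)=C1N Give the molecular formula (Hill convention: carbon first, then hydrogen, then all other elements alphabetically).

C6H7NOS

Walk through each heavy atom and fill implicit hydrogens from standard valence (C 4, N 3, O 2, S 2, halogen 1):
  atom 1: S, bond orders sum to 1 (valence 2) → 1 H
  atom 2: C, bond orders sum to 4 (valence 4) → 0 H
  atom 3: C, bond orders sum to 3 (valence 4) → 1 H
  atom 4: C, bond orders sum to 3 (valence 4) → 1 H
  atom 5: C, bond orders sum to 3 (valence 4) → 1 H
  atom 6: C, bond orders sum to 4 (valence 4) → 0 H
  atom 7: O, bond orders sum to 1 (valence 2) → 1 H
  atom 8: C, bond orders sum to 4 (valence 4) → 0 H
  atom 9: N, bond orders sum to 1 (valence 3) → 2 H
Totals → C:6, H:7, N:1, O:1, S:1.
In Hill order: C6H7NOS.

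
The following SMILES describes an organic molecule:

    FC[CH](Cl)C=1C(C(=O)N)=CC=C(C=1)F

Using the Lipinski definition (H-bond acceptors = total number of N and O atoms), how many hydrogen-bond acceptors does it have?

N atoms: 1; O atoms: 1.
Lipinski HBA = 1 + 1 = 2.

2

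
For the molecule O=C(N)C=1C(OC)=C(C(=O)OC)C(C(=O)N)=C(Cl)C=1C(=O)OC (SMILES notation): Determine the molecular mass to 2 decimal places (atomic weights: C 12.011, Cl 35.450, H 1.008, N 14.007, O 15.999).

First, the molecular formula is C13H13ClN2O7 (counting implicit H from valence).
  C: 13 × 12.011 = 156.143
  Cl: 1 × 35.450 = 35.450
  H: 13 × 1.008 = 13.104
  N: 2 × 14.007 = 28.014
  O: 7 × 15.999 = 111.993
Sum: 13×12.011 + 1×35.450 + 13×1.008 + 2×14.007 + 7×15.999 = 344.704 → 344.70 g/mol.

344.70 g/mol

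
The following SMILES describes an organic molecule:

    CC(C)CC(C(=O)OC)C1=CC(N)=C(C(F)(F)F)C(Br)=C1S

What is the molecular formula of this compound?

C14H17BrF3NO2S

Walk through each heavy atom and fill implicit hydrogens from standard valence (C 4, N 3, O 2, S 2, halogen 1):
  atom 1: C, bond orders sum to 1 (valence 4) → 3 H
  atom 2: C, bond orders sum to 3 (valence 4) → 1 H
  atom 3: C, bond orders sum to 1 (valence 4) → 3 H
  atom 4: C, bond orders sum to 2 (valence 4) → 2 H
  atom 5: C, bond orders sum to 3 (valence 4) → 1 H
  atom 6: C, bond orders sum to 4 (valence 4) → 0 H
  atom 7: O, bond orders sum to 2 (valence 2) → 0 H
  atom 8: O, bond orders sum to 2 (valence 2) → 0 H
  atom 9: C, bond orders sum to 1 (valence 4) → 3 H
  atom 10: C, bond orders sum to 4 (valence 4) → 0 H
  atom 11: C, bond orders sum to 3 (valence 4) → 1 H
  atom 12: C, bond orders sum to 4 (valence 4) → 0 H
  atom 13: N, bond orders sum to 1 (valence 3) → 2 H
  atom 14: C, bond orders sum to 4 (valence 4) → 0 H
  atom 15: C, bond orders sum to 4 (valence 4) → 0 H
  atom 16: F (halogen, monovalent) → 0 H
  atom 17: F (halogen, monovalent) → 0 H
  atom 18: F (halogen, monovalent) → 0 H
  atom 19: C, bond orders sum to 4 (valence 4) → 0 H
  atom 20: Br (halogen, monovalent) → 0 H
  atom 21: C, bond orders sum to 4 (valence 4) → 0 H
  atom 22: S, bond orders sum to 1 (valence 2) → 1 H
Totals → C:14, H:17, Br:1, F:3, N:1, O:2, S:1.
In Hill order: C14H17BrF3NO2S.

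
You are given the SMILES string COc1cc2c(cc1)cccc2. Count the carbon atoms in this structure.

11

Count every carbon token in the SMILES (each C, including those in ring-closure positions and inside branches).
Carbon count: 11.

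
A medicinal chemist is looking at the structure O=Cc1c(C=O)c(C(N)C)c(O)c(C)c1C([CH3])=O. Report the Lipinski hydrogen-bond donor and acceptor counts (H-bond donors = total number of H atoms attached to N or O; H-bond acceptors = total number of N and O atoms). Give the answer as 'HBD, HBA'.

Donors: find every N or O and count the H atoms it carries.
  atom 1 (O): bond orders sum to 2 → 0 H
  atom 6 (O): bond orders sum to 2 → 0 H
  atom 9 (N): bond orders sum to 1 → 2 H
  atom 12 (O): bond orders sum to 1 → 1 H
  atom 18 (O): bond orders sum to 2 → 0 H
Lipinski HBD = 3.
Acceptors: N atoms = 1, O atoms = 4 → HBA = 5.

3, 5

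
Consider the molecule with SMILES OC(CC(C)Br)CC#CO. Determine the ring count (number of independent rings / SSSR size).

0

In SMILES, each pair of matching ring-closure digits denotes one ring-closing bond; the number of such bonds equals the number of independent rings.
Ring-closure bonds here: 0.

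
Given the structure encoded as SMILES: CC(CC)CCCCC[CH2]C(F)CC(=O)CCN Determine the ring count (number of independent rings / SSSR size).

In SMILES, each pair of matching ring-closure digits denotes one ring-closing bond; the number of such bonds equals the number of independent rings.
Ring-closure bonds here: 0.

0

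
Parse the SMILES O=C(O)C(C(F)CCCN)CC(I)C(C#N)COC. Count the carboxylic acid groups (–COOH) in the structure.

1

The carboxylic acid motif appears at heavy-atom position 2 in the SMILES.
Other groups present: 1 ether, 1 nitrile, 1 primary amine.
Carboxylic acid count: 1.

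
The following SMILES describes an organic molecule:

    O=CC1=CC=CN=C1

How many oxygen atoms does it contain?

Scan the SMILES for O atoms (remember two-letter symbols like Cl and Br are single atoms).
Oxygen count: 1.

1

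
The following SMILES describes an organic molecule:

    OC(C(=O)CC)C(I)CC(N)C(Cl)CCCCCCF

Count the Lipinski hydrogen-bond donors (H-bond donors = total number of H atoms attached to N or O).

Donors: find every N or O and count the H atoms it carries.
  atom 1 (O): bond orders sum to 1 → 1 H
  atom 4 (O): bond orders sum to 2 → 0 H
  atom 11 (N): bond orders sum to 1 → 2 H
Lipinski HBD = 3.

3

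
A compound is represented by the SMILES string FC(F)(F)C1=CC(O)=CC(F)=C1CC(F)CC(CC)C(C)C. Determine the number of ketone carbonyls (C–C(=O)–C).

Scan the SMILES for the ketone motif — none present.
Groups that are present: 1 hydroxyl.

0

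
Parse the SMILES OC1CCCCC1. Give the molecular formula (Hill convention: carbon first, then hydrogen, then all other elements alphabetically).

C6H12O

Walk through each heavy atom and fill implicit hydrogens from standard valence (C 4, N 3, O 2, S 2, halogen 1):
  atom 1: O, bond orders sum to 1 (valence 2) → 1 H
  atom 2: C, bond orders sum to 3 (valence 4) → 1 H
  atom 3: C, bond orders sum to 2 (valence 4) → 2 H
  atom 4: C, bond orders sum to 2 (valence 4) → 2 H
  atom 5: C, bond orders sum to 2 (valence 4) → 2 H
  atom 6: C, bond orders sum to 2 (valence 4) → 2 H
  atom 7: C, bond orders sum to 2 (valence 4) → 2 H
Totals → C:6, H:12, O:1.
In Hill order: C6H12O.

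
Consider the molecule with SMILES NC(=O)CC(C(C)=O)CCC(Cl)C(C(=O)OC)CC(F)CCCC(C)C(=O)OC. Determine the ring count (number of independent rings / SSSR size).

0

In SMILES, each pair of matching ring-closure digits denotes one ring-closing bond; the number of such bonds equals the number of independent rings.
Ring-closure bonds here: 0.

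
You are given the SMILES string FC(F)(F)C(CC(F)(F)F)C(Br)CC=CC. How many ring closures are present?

0

In SMILES, each pair of matching ring-closure digits denotes one ring-closing bond; the number of such bonds equals the number of independent rings.
Ring-closure bonds here: 0.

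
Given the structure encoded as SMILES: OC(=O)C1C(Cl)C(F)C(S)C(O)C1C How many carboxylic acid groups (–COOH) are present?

The carboxylic acid motif appears at heavy-atom position 2 in the SMILES.
Other groups present: 1 hydroxyl, 1 thiol.
Carboxylic acid count: 1.

1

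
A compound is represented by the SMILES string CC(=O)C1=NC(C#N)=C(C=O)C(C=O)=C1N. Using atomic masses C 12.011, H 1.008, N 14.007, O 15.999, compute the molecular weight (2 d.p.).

First, the molecular formula is C10H7N3O3 (counting implicit H from valence).
  C: 10 × 12.011 = 120.110
  H: 7 × 1.008 = 7.056
  N: 3 × 14.007 = 42.021
  O: 3 × 15.999 = 47.997
Sum: 10×12.011 + 7×1.008 + 3×14.007 + 3×15.999 = 217.184 → 217.18 g/mol.

217.18 g/mol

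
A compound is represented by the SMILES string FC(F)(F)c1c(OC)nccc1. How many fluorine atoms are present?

3

Scan the SMILES for F atoms (remember two-letter symbols like Cl and Br are single atoms).
Fluorine count: 3.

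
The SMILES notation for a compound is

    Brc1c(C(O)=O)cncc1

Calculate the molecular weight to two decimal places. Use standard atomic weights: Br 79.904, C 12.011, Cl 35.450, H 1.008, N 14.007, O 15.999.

202.01 g/mol

First, the molecular formula is C6H4BrNO2 (counting implicit H from valence).
  Br: 1 × 79.904 = 79.904
  C: 6 × 12.011 = 72.066
  H: 4 × 1.008 = 4.032
  N: 1 × 14.007 = 14.007
  O: 2 × 15.999 = 31.998
Sum: 1×79.904 + 6×12.011 + 4×1.008 + 1×14.007 + 2×15.999 = 202.007 → 202.01 g/mol.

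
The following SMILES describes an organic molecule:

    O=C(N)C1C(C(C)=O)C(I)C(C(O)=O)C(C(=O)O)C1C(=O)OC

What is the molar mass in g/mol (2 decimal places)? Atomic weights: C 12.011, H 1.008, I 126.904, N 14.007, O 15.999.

First, the molecular formula is C13H16INO8 (counting implicit H from valence).
  C: 13 × 12.011 = 156.143
  H: 16 × 1.008 = 16.128
  I: 1 × 126.904 = 126.904
  N: 1 × 14.007 = 14.007
  O: 8 × 15.999 = 127.992
Sum: 13×12.011 + 16×1.008 + 1×126.904 + 1×14.007 + 8×15.999 = 441.174 → 441.17 g/mol.

441.17 g/mol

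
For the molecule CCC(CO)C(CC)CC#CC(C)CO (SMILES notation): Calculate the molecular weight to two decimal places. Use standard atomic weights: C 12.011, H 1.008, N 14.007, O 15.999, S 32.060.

First, the molecular formula is C13H24O2 (counting implicit H from valence).
  C: 13 × 12.011 = 156.143
  H: 24 × 1.008 = 24.192
  O: 2 × 15.999 = 31.998
Sum: 13×12.011 + 24×1.008 + 2×15.999 = 212.333 → 212.33 g/mol.

212.33 g/mol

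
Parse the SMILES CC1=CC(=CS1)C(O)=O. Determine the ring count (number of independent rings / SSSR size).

1

In SMILES, each pair of matching ring-closure digits denotes one ring-closing bond; the number of such bonds equals the number of independent rings.
Ring-closure bonds here: 1.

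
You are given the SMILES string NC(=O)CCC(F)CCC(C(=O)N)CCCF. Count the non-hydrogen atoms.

Every atom symbol written in the SMILES (organic subset) is one heavy atom; implicit H are not written.
Heavy atoms by element → C:11, F:2, N:2, O:2.
Total: 17.

17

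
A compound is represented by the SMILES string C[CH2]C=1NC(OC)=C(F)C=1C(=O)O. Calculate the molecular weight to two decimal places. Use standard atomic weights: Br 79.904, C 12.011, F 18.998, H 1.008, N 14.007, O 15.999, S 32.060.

First, the molecular formula is C8H10FNO3 (counting implicit H from valence).
  C: 8 × 12.011 = 96.088
  F: 1 × 18.998 = 18.998
  H: 10 × 1.008 = 10.080
  N: 1 × 14.007 = 14.007
  O: 3 × 15.999 = 47.997
Sum: 8×12.011 + 1×18.998 + 10×1.008 + 1×14.007 + 3×15.999 = 187.170 → 187.17 g/mol.

187.17 g/mol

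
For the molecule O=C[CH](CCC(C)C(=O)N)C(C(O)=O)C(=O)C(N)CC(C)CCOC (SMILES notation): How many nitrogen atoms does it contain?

2

Scan the SMILES for N atoms (remember two-letter symbols like Cl and Br are single atoms).
Nitrogen count: 2.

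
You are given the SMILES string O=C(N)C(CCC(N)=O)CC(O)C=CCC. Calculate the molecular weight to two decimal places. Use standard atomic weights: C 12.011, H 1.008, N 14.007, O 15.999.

228.29 g/mol

First, the molecular formula is C11H20N2O3 (counting implicit H from valence).
  C: 11 × 12.011 = 132.121
  H: 20 × 1.008 = 20.160
  N: 2 × 14.007 = 28.014
  O: 3 × 15.999 = 47.997
Sum: 11×12.011 + 20×1.008 + 2×14.007 + 3×15.999 = 228.292 → 228.29 g/mol.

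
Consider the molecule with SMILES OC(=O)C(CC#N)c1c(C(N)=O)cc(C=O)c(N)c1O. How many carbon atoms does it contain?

12

Count every carbon token in the SMILES (each C, including those in ring-closure positions and inside branches).
Carbon count: 12.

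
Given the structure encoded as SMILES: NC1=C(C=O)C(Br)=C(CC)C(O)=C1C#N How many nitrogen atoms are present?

2

Scan the SMILES for N atoms (remember two-letter symbols like Cl and Br are single atoms).
Nitrogen count: 2.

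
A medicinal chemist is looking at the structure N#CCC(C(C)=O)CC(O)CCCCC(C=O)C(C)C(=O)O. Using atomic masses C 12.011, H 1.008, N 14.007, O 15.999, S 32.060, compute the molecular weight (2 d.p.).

311.38 g/mol

First, the molecular formula is C16H25NO5 (counting implicit H from valence).
  C: 16 × 12.011 = 192.176
  H: 25 × 1.008 = 25.200
  N: 1 × 14.007 = 14.007
  O: 5 × 15.999 = 79.995
Sum: 16×12.011 + 25×1.008 + 1×14.007 + 5×15.999 = 311.378 → 311.38 g/mol.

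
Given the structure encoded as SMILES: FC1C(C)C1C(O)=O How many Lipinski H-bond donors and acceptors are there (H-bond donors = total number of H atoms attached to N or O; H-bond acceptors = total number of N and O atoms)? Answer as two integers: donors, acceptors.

Donors: find every N or O and count the H atoms it carries.
  atom 7 (O): bond orders sum to 1 → 1 H
  atom 8 (O): bond orders sum to 2 → 0 H
Lipinski HBD = 1.
Acceptors: N atoms = 0, O atoms = 2 → HBA = 2.

1, 2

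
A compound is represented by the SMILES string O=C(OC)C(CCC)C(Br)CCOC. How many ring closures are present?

In SMILES, each pair of matching ring-closure digits denotes one ring-closing bond; the number of such bonds equals the number of independent rings.
Ring-closure bonds here: 0.

0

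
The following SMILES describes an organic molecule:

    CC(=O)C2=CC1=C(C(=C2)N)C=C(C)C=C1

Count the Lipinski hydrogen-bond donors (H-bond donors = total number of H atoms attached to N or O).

Donors: find every N or O and count the H atoms it carries.
  atom 3 (O): bond orders sum to 2 → 0 H
  atom 10 (N): bond orders sum to 1 → 2 H
Lipinski HBD = 2.

2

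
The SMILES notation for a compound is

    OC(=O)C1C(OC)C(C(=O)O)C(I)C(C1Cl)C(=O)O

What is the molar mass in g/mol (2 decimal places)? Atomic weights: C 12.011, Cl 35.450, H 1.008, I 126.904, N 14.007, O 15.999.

First, the molecular formula is C10H12ClIO7 (counting implicit H from valence).
  C: 10 × 12.011 = 120.110
  Cl: 1 × 35.450 = 35.450
  H: 12 × 1.008 = 12.096
  I: 1 × 126.904 = 126.904
  O: 7 × 15.999 = 111.993
Sum: 10×12.011 + 1×35.450 + 12×1.008 + 1×126.904 + 7×15.999 = 406.553 → 406.55 g/mol.

406.55 g/mol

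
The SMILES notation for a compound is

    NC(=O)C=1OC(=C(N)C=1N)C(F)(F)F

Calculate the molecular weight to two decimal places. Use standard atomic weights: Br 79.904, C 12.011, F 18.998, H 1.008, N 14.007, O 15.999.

209.13 g/mol

First, the molecular formula is C6H6F3N3O2 (counting implicit H from valence).
  C: 6 × 12.011 = 72.066
  F: 3 × 18.998 = 56.994
  H: 6 × 1.008 = 6.048
  N: 3 × 14.007 = 42.021
  O: 2 × 15.999 = 31.998
Sum: 6×12.011 + 3×18.998 + 6×1.008 + 3×14.007 + 2×15.999 = 209.127 → 209.13 g/mol.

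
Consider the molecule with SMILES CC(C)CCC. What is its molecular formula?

C6H14

Walk through each heavy atom and fill implicit hydrogens from standard valence (C 4, N 3, O 2, S 2, halogen 1):
  atom 1: C, bond orders sum to 1 (valence 4) → 3 H
  atom 2: C, bond orders sum to 3 (valence 4) → 1 H
  atom 3: C, bond orders sum to 1 (valence 4) → 3 H
  atom 4: C, bond orders sum to 2 (valence 4) → 2 H
  atom 5: C, bond orders sum to 2 (valence 4) → 2 H
  atom 6: C, bond orders sum to 1 (valence 4) → 3 H
Totals → C:6, H:14.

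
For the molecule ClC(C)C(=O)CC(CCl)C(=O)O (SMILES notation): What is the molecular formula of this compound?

Walk through each heavy atom and fill implicit hydrogens from standard valence (C 4, N 3, O 2, S 2, halogen 1):
  atom 1: Cl (halogen, monovalent) → 0 H
  atom 2: C, bond orders sum to 3 (valence 4) → 1 H
  atom 3: C, bond orders sum to 1 (valence 4) → 3 H
  atom 4: C, bond orders sum to 4 (valence 4) → 0 H
  atom 5: O, bond orders sum to 2 (valence 2) → 0 H
  atom 6: C, bond orders sum to 2 (valence 4) → 2 H
  atom 7: C, bond orders sum to 3 (valence 4) → 1 H
  atom 8: C, bond orders sum to 2 (valence 4) → 2 H
  atom 9: Cl (halogen, monovalent) → 0 H
  atom 10: C, bond orders sum to 4 (valence 4) → 0 H
  atom 11: O, bond orders sum to 2 (valence 2) → 0 H
  atom 12: O, bond orders sum to 1 (valence 2) → 1 H
Totals → C:7, H:10, Cl:2, O:3.
In Hill order: C7H10Cl2O3.

C7H10Cl2O3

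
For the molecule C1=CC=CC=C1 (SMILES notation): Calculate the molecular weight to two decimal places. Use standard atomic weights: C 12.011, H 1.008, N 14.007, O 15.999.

78.11 g/mol

First, the molecular formula is C6H6 (counting implicit H from valence).
  C: 6 × 12.011 = 72.066
  H: 6 × 1.008 = 6.048
Sum: 6×12.011 + 6×1.008 = 78.114 → 78.11 g/mol.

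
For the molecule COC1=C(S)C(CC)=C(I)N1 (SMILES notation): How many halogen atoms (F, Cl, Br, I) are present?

1

Halogen atoms appear at heavy-atom position 10 (1×I).
Other groups present: 1 ether, 1 thiol.
Halogen count: 1.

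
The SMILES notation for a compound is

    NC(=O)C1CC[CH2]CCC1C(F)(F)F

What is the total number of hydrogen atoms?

14

Walk through each heavy atom and fill implicit hydrogens from standard valence (C 4, N 3, O 2, S 2, halogen 1):
  atom 1: N, bond orders sum to 1 (valence 3) → 2 H
  atom 2: C, bond orders sum to 4 (valence 4) → 0 H
  atom 3: O, bond orders sum to 2 (valence 2) → 0 H
  atom 4: C, bond orders sum to 3 (valence 4) → 1 H
  atom 5: C, bond orders sum to 2 (valence 4) → 2 H
  atom 6: C, bond orders sum to 2 (valence 4) → 2 H
  atom 7: C with explicit H count 2
  atom 8: C, bond orders sum to 2 (valence 4) → 2 H
  atom 9: C, bond orders sum to 2 (valence 4) → 2 H
  atom 10: C, bond orders sum to 3 (valence 4) → 1 H
  atom 11: C, bond orders sum to 4 (valence 4) → 0 H
  atom 12: F (halogen, monovalent) → 0 H
  atom 13: F (halogen, monovalent) → 0 H
  atom 14: F (halogen, monovalent) → 0 H
Total hydrogens: 14.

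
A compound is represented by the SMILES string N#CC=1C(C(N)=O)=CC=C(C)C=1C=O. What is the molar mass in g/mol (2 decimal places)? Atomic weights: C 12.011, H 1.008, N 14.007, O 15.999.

188.19 g/mol

First, the molecular formula is C10H8N2O2 (counting implicit H from valence).
  C: 10 × 12.011 = 120.110
  H: 8 × 1.008 = 8.064
  N: 2 × 14.007 = 28.014
  O: 2 × 15.999 = 31.998
Sum: 10×12.011 + 8×1.008 + 2×14.007 + 2×15.999 = 188.186 → 188.19 g/mol.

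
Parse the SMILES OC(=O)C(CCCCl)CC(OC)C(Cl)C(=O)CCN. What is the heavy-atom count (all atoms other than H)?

Every atom symbol written in the SMILES (organic subset) is one heavy atom; implicit H are not written.
Heavy atoms by element → C:12, Cl:2, N:1, O:4.
Total: 19.

19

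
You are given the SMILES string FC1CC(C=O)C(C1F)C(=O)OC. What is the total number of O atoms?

Scan the SMILES for O atoms (remember two-letter symbols like Cl and Br are single atoms).
Oxygen count: 3.

3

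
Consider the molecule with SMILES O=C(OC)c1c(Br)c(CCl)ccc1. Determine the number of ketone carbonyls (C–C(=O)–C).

0

Scan the SMILES for the ketone motif — none present.
Groups that are present: 1 ester.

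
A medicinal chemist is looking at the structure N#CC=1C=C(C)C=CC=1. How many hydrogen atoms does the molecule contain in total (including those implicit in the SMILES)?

7

Walk through each heavy atom and fill implicit hydrogens from standard valence (C 4, N 3, O 2, S 2, halogen 1):
  atom 1: N, bond orders sum to 3 (valence 3) → 0 H
  atom 2: C, bond orders sum to 4 (valence 4) → 0 H
  atom 3: C, bond orders sum to 4 (valence 4) → 0 H
  atom 4: C, bond orders sum to 3 (valence 4) → 1 H
  atom 5: C, bond orders sum to 4 (valence 4) → 0 H
  atom 6: C, bond orders sum to 1 (valence 4) → 3 H
  atom 7: C, bond orders sum to 3 (valence 4) → 1 H
  atom 8: C, bond orders sum to 3 (valence 4) → 1 H
  atom 9: C, bond orders sum to 3 (valence 4) → 1 H
Total hydrogens: 7.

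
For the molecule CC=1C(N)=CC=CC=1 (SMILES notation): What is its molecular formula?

Walk through each heavy atom and fill implicit hydrogens from standard valence (C 4, N 3, O 2, S 2, halogen 1):
  atom 1: C, bond orders sum to 1 (valence 4) → 3 H
  atom 2: C, bond orders sum to 4 (valence 4) → 0 H
  atom 3: C, bond orders sum to 4 (valence 4) → 0 H
  atom 4: N, bond orders sum to 1 (valence 3) → 2 H
  atom 5: C, bond orders sum to 3 (valence 4) → 1 H
  atom 6: C, bond orders sum to 3 (valence 4) → 1 H
  atom 7: C, bond orders sum to 3 (valence 4) → 1 H
  atom 8: C, bond orders sum to 3 (valence 4) → 1 H
Totals → C:7, H:9, N:1.

C7H9N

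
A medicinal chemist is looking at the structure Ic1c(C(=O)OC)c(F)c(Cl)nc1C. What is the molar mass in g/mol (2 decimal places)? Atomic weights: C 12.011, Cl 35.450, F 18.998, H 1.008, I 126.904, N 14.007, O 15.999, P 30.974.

First, the molecular formula is C8H6ClFINO2 (counting implicit H from valence).
  C: 8 × 12.011 = 96.088
  Cl: 1 × 35.450 = 35.450
  F: 1 × 18.998 = 18.998
  H: 6 × 1.008 = 6.048
  I: 1 × 126.904 = 126.904
  N: 1 × 14.007 = 14.007
  O: 2 × 15.999 = 31.998
Sum: 8×12.011 + 1×35.450 + 1×18.998 + 6×1.008 + 1×126.904 + 1×14.007 + 2×15.999 = 329.493 → 329.49 g/mol.

329.49 g/mol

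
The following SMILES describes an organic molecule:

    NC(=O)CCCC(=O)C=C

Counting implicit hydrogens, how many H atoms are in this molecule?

Walk through each heavy atom and fill implicit hydrogens from standard valence (C 4, N 3, O 2, S 2, halogen 1):
  atom 1: N, bond orders sum to 1 (valence 3) → 2 H
  atom 2: C, bond orders sum to 4 (valence 4) → 0 H
  atom 3: O, bond orders sum to 2 (valence 2) → 0 H
  atom 4: C, bond orders sum to 2 (valence 4) → 2 H
  atom 5: C, bond orders sum to 2 (valence 4) → 2 H
  atom 6: C, bond orders sum to 2 (valence 4) → 2 H
  atom 7: C, bond orders sum to 4 (valence 4) → 0 H
  atom 8: O, bond orders sum to 2 (valence 2) → 0 H
  atom 9: C, bond orders sum to 3 (valence 4) → 1 H
  atom 10: C, bond orders sum to 2 (valence 4) → 2 H
Total hydrogens: 11.

11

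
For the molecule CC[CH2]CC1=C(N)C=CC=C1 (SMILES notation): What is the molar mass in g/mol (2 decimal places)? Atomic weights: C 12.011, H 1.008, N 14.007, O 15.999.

First, the molecular formula is C10H15N (counting implicit H from valence).
  C: 10 × 12.011 = 120.110
  H: 15 × 1.008 = 15.120
  N: 1 × 14.007 = 14.007
Sum: 10×12.011 + 15×1.008 + 1×14.007 = 149.237 → 149.24 g/mol.

149.24 g/mol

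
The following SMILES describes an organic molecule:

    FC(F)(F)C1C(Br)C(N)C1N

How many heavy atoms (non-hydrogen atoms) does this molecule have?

11

Every atom symbol written in the SMILES (organic subset) is one heavy atom; implicit H are not written.
Heavy atoms by element → Br:1, C:5, F:3, N:2.
Total: 11.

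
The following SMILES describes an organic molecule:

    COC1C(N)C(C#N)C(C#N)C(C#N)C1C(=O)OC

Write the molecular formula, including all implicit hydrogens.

Walk through each heavy atom and fill implicit hydrogens from standard valence (C 4, N 3, O 2, S 2, halogen 1):
  atom 1: C, bond orders sum to 1 (valence 4) → 3 H
  atom 2: O, bond orders sum to 2 (valence 2) → 0 H
  atom 3: C, bond orders sum to 3 (valence 4) → 1 H
  atom 4: C, bond orders sum to 3 (valence 4) → 1 H
  atom 5: N, bond orders sum to 1 (valence 3) → 2 H
  atom 6: C, bond orders sum to 3 (valence 4) → 1 H
  atom 7: C, bond orders sum to 4 (valence 4) → 0 H
  atom 8: N, bond orders sum to 3 (valence 3) → 0 H
  atom 9: C, bond orders sum to 3 (valence 4) → 1 H
  atom 10: C, bond orders sum to 4 (valence 4) → 0 H
  atom 11: N, bond orders sum to 3 (valence 3) → 0 H
  atom 12: C, bond orders sum to 3 (valence 4) → 1 H
  atom 13: C, bond orders sum to 4 (valence 4) → 0 H
  atom 14: N, bond orders sum to 3 (valence 3) → 0 H
  atom 15: C, bond orders sum to 3 (valence 4) → 1 H
  atom 16: C, bond orders sum to 4 (valence 4) → 0 H
  atom 17: O, bond orders sum to 2 (valence 2) → 0 H
  atom 18: O, bond orders sum to 2 (valence 2) → 0 H
  atom 19: C, bond orders sum to 1 (valence 4) → 3 H
Totals → C:12, H:14, N:4, O:3.
In Hill order: C12H14N4O3.

C12H14N4O3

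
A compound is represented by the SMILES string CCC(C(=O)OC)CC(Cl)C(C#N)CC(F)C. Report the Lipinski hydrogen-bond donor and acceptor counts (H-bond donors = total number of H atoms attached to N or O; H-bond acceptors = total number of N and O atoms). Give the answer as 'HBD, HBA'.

Donors: find every N or O and count the H atoms it carries.
  atom 5 (O): bond orders sum to 2 → 0 H
  atom 6 (O): bond orders sum to 2 → 0 H
  atom 13 (N): bond orders sum to 3 → 0 H
Lipinski HBD = 0.
Acceptors: N atoms = 1, O atoms = 2 → HBA = 3.

0, 3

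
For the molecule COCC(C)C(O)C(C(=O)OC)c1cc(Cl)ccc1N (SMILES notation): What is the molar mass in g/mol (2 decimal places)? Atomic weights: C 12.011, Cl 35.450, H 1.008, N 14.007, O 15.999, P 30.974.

301.77 g/mol

First, the molecular formula is C14H20ClNO4 (counting implicit H from valence).
  C: 14 × 12.011 = 168.154
  Cl: 1 × 35.450 = 35.450
  H: 20 × 1.008 = 20.160
  N: 1 × 14.007 = 14.007
  O: 4 × 15.999 = 63.996
Sum: 14×12.011 + 1×35.450 + 20×1.008 + 1×14.007 + 4×15.999 = 301.767 → 301.77 g/mol.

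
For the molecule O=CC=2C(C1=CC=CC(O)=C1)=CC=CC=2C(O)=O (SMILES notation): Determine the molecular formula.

Walk through each heavy atom and fill implicit hydrogens from standard valence (C 4, N 3, O 2, S 2, halogen 1):
  atom 1: O, bond orders sum to 2 (valence 2) → 0 H
  atom 2: C, bond orders sum to 3 (valence 4) → 1 H
  atom 3: C, bond orders sum to 4 (valence 4) → 0 H
  atom 4: C, bond orders sum to 4 (valence 4) → 0 H
  atom 5: C, bond orders sum to 4 (valence 4) → 0 H
  atom 6: C, bond orders sum to 3 (valence 4) → 1 H
  atom 7: C, bond orders sum to 3 (valence 4) → 1 H
  atom 8: C, bond orders sum to 3 (valence 4) → 1 H
  atom 9: C, bond orders sum to 4 (valence 4) → 0 H
  atom 10: O, bond orders sum to 1 (valence 2) → 1 H
  atom 11: C, bond orders sum to 3 (valence 4) → 1 H
  atom 12: C, bond orders sum to 3 (valence 4) → 1 H
  atom 13: C, bond orders sum to 3 (valence 4) → 1 H
  atom 14: C, bond orders sum to 3 (valence 4) → 1 H
  atom 15: C, bond orders sum to 4 (valence 4) → 0 H
  atom 16: C, bond orders sum to 4 (valence 4) → 0 H
  atom 17: O, bond orders sum to 1 (valence 2) → 1 H
  atom 18: O, bond orders sum to 2 (valence 2) → 0 H
Totals → C:14, H:10, O:4.
In Hill order: C14H10O4.

C14H10O4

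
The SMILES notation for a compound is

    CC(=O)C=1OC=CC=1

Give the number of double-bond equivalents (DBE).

Degree of unsaturation = (number of rings) + (number of π bonds).
Ring closures in the SMILES: 1.
π bonds: 3 double bonds (each 1 DoU) → 3 DoU from unsaturation.
Total DoU = 1 + 3 = 4.

4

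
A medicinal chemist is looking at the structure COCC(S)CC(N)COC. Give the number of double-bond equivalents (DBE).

0

Molecular formula: C7H17NO2S.
DoU = (2C + 2 + N − H − X) / 2, where X is the halogen count and O/S are ignored.
    = (2·7 + 2 + 1 − 17 − 0) / 2 = 0 / 2 = 0.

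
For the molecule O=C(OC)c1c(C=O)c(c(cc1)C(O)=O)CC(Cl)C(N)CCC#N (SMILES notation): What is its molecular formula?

Walk through each heavy atom and fill implicit hydrogens from standard valence (C 4, N 3, O 2, S 2, halogen 1); for lowercase aromatic atoms, an aromatic c carries 1 H when it has two neighbours and 0 H with three, and aromatic n carries 0 H:
  atom 1: O, bond orders sum to 2 (valence 2) → 0 H
  atom 2: C, bond orders sum to 4 (valence 4) → 0 H
  atom 3: O, bond orders sum to 2 (valence 2) → 0 H
  atom 4: C, bond orders sum to 1 (valence 4) → 3 H
  atom 5: aromatic c, 3 neighbours → 0 H
  atom 6: aromatic c, 3 neighbours → 0 H
  atom 7: C, bond orders sum to 3 (valence 4) → 1 H
  atom 8: O, bond orders sum to 2 (valence 2) → 0 H
  atom 9: aromatic c, 3 neighbours → 0 H
  atom 10: aromatic c, 3 neighbours → 0 H
  atom 11: aromatic c, 2 neighbours → 1 H
  atom 12: aromatic c, 2 neighbours → 1 H
  atom 13: C, bond orders sum to 4 (valence 4) → 0 H
  atom 14: O, bond orders sum to 1 (valence 2) → 1 H
  atom 15: O, bond orders sum to 2 (valence 2) → 0 H
  atom 16: C, bond orders sum to 2 (valence 4) → 2 H
  atom 17: C, bond orders sum to 3 (valence 4) → 1 H
  atom 18: Cl (halogen, monovalent) → 0 H
  atom 19: C, bond orders sum to 3 (valence 4) → 1 H
  atom 20: N, bond orders sum to 1 (valence 3) → 2 H
  atom 21: C, bond orders sum to 2 (valence 4) → 2 H
  atom 22: C, bond orders sum to 2 (valence 4) → 2 H
  atom 23: C, bond orders sum to 4 (valence 4) → 0 H
  atom 24: N, bond orders sum to 3 (valence 3) → 0 H
Totals → C:16, H:17, Cl:1, N:2, O:5.

C16H17ClN2O5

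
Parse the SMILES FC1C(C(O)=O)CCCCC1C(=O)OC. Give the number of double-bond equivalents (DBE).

3

Molecular formula: C10H15FO4.
DoU = (2C + 2 + N − H − X) / 2, where X is the halogen count and O/S are ignored.
    = (2·10 + 2 + 0 − 15 − 1) / 2 = 6 / 2 = 3.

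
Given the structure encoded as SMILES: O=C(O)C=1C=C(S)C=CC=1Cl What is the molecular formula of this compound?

Walk through each heavy atom and fill implicit hydrogens from standard valence (C 4, N 3, O 2, S 2, halogen 1):
  atom 1: O, bond orders sum to 2 (valence 2) → 0 H
  atom 2: C, bond orders sum to 4 (valence 4) → 0 H
  atom 3: O, bond orders sum to 1 (valence 2) → 1 H
  atom 4: C, bond orders sum to 4 (valence 4) → 0 H
  atom 5: C, bond orders sum to 3 (valence 4) → 1 H
  atom 6: C, bond orders sum to 4 (valence 4) → 0 H
  atom 7: S, bond orders sum to 1 (valence 2) → 1 H
  atom 8: C, bond orders sum to 3 (valence 4) → 1 H
  atom 9: C, bond orders sum to 3 (valence 4) → 1 H
  atom 10: C, bond orders sum to 4 (valence 4) → 0 H
  atom 11: Cl (halogen, monovalent) → 0 H
Totals → C:7, H:5, Cl:1, O:2, S:1.
In Hill order: C7H5ClO2S.

C7H5ClO2S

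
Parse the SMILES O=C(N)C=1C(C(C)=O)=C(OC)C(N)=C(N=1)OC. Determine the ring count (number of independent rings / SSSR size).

In SMILES, each pair of matching ring-closure digits denotes one ring-closing bond; the number of such bonds equals the number of independent rings.
Ring-closure bonds here: 1.

1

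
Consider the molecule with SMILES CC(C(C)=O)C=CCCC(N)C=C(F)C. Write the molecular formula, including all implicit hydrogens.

C12H20FNO

Walk through each heavy atom and fill implicit hydrogens from standard valence (C 4, N 3, O 2, S 2, halogen 1):
  atom 1: C, bond orders sum to 1 (valence 4) → 3 H
  atom 2: C, bond orders sum to 3 (valence 4) → 1 H
  atom 3: C, bond orders sum to 4 (valence 4) → 0 H
  atom 4: C, bond orders sum to 1 (valence 4) → 3 H
  atom 5: O, bond orders sum to 2 (valence 2) → 0 H
  atom 6: C, bond orders sum to 3 (valence 4) → 1 H
  atom 7: C, bond orders sum to 3 (valence 4) → 1 H
  atom 8: C, bond orders sum to 2 (valence 4) → 2 H
  atom 9: C, bond orders sum to 2 (valence 4) → 2 H
  atom 10: C, bond orders sum to 3 (valence 4) → 1 H
  atom 11: N, bond orders sum to 1 (valence 3) → 2 H
  atom 12: C, bond orders sum to 3 (valence 4) → 1 H
  atom 13: C, bond orders sum to 4 (valence 4) → 0 H
  atom 14: F (halogen, monovalent) → 0 H
  atom 15: C, bond orders sum to 1 (valence 4) → 3 H
Totals → C:12, H:20, F:1, N:1, O:1.
In Hill order: C12H20FNO.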